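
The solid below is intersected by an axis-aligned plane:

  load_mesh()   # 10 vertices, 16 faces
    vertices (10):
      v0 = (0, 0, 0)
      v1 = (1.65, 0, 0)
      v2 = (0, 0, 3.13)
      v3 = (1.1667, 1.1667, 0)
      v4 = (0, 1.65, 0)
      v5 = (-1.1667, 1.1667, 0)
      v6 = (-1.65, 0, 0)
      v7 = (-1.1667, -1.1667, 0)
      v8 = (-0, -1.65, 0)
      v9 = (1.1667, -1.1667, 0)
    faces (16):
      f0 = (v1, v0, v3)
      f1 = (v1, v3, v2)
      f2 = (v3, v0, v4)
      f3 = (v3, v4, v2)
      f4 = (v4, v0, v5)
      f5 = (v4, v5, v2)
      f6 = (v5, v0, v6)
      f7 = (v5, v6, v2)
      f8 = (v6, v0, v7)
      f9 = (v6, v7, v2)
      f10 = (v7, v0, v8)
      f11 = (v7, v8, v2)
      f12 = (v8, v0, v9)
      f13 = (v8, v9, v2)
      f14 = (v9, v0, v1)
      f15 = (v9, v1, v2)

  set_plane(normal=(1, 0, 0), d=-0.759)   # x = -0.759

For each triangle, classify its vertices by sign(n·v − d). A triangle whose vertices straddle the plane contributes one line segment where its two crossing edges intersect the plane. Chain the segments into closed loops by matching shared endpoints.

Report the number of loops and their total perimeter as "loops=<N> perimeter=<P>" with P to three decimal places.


Straddling triangles (8 of 16):
  (v4,v0,v5) [++-] → (-0.759, 0.759, 0)–(-0.759, 1.33559, 0)  len=0.5766
  (v4,v5,v2) [+-+] → (-0.759, 1.33559, 0)–(-0.759, 0.759, 1.09377)  len=1.2364
  (v5,v0,v6) [-+-] → (-0.759, 0.759, 0)–(-0.759, 0, 0)  len=0.7590
  (v5,v6,v2) [--+] → (-0.759, 0, 1.6902)–(-0.759, 0.759, 1.09377)  len=0.9653
  (v6,v0,v7) [-+-] → (-0.759, 0, 0)–(-0.759, -0.759, 0)  len=0.7590
  (v6,v7,v2) [--+] → (-0.759, -0.759, 1.09377)–(-0.759, 0, 1.6902)  len=0.9653
  (v7,v0,v8) [-++] → (-0.759, -0.759, 0)–(-0.759, -1.33559, 0)  len=0.5766
  (v7,v8,v2) [-++] → (-0.759, -1.33559, 0)–(-0.759, -0.759, 1.09377)  len=1.2364

Chained into 1 loop(s):
  loop 1: 8 segments, perimeter = 7.0747
Total perimeter = 7.075

loops=1 perimeter=7.075


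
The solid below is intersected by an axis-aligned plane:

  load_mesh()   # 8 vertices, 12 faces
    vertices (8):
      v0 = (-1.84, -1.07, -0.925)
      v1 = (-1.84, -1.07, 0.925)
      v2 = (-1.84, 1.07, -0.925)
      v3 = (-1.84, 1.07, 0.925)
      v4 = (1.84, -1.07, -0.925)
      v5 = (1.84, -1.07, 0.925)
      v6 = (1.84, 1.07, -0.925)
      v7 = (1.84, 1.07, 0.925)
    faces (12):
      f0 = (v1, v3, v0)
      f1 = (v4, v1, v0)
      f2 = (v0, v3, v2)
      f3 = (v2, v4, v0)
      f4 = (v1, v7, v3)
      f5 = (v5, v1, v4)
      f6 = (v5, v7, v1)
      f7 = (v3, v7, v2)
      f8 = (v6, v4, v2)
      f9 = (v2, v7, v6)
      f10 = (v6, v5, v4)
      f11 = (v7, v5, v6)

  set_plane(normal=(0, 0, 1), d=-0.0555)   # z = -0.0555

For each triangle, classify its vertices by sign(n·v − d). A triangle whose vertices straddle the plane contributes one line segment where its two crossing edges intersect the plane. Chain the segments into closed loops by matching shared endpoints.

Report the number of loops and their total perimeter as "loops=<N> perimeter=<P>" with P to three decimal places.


loops=1 perimeter=11.640

Straddling triangles (8 of 12):
  (v1,v3,v0) [++-] → (-1.84, -0.0642, -0.0555)–(-1.84, -1.07, -0.0555)  len=1.0058
  (v4,v1,v0) [-+-] → (0.1104, -1.07, -0.0555)–(-1.84, -1.07, -0.0555)  len=1.9504
  (v0,v3,v2) [-+-] → (-1.84, -0.0642, -0.0555)–(-1.84, 1.07, -0.0555)  len=1.1342
  (v5,v1,v4) [++-] → (0.1104, -1.07, -0.0555)–(1.84, -1.07, -0.0555)  len=1.7296
  (v3,v7,v2) [++-] → (-0.1104, 1.07, -0.0555)–(-1.84, 1.07, -0.0555)  len=1.7296
  (v2,v7,v6) [-+-] → (-0.1104, 1.07, -0.0555)–(1.84, 1.07, -0.0555)  len=1.9504
  (v6,v5,v4) [-+-] → (1.84, 0.0642, -0.0555)–(1.84, -1.07, -0.0555)  len=1.1342
  (v7,v5,v6) [++-] → (1.84, 0.0642, -0.0555)–(1.84, 1.07, -0.0555)  len=1.0058

Chained into 1 loop(s):
  loop 1: 8 segments, perimeter = 11.6400
Total perimeter = 11.640


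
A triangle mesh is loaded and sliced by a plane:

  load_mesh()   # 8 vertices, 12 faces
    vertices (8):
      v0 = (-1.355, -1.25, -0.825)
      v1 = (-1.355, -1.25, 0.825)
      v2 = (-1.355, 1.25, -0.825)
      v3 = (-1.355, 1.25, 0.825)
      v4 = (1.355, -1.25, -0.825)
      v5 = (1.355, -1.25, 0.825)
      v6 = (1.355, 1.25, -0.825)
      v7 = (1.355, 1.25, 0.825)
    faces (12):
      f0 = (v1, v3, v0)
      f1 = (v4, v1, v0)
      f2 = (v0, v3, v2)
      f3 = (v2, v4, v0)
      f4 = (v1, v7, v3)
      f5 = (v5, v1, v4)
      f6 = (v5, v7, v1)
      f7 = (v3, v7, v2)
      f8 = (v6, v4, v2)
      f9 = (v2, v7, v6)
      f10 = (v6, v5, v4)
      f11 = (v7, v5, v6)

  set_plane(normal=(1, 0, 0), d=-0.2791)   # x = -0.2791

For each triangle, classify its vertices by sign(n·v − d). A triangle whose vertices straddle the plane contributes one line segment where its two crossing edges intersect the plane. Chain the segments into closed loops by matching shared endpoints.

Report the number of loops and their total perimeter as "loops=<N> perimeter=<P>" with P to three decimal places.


Straddling triangles (8 of 12):
  (v4,v1,v0) [+--] → (-0.2791, -1.25, 0.169932)–(-0.2791, -1.25, -0.825)  len=0.9949
  (v2,v4,v0) [-+-] → (-0.2791, 0.257472, -0.825)–(-0.2791, -1.25, -0.825)  len=1.5075
  (v1,v7,v3) [-+-] → (-0.2791, -0.257472, 0.825)–(-0.2791, 1.25, 0.825)  len=1.5075
  (v5,v1,v4) [+-+] → (-0.2791, -1.25, 0.825)–(-0.2791, -1.25, 0.169932)  len=0.6551
  (v5,v7,v1) [++-] → (-0.2791, -0.257472, 0.825)–(-0.2791, -1.25, 0.825)  len=0.9925
  (v3,v7,v2) [-+-] → (-0.2791, 1.25, 0.825)–(-0.2791, 1.25, -0.169932)  len=0.9949
  (v6,v4,v2) [++-] → (-0.2791, 0.257472, -0.825)–(-0.2791, 1.25, -0.825)  len=0.9925
  (v2,v7,v6) [-++] → (-0.2791, 1.25, -0.169932)–(-0.2791, 1.25, -0.825)  len=0.6551

Chained into 1 loop(s):
  loop 1: 8 segments, perimeter = 8.3000
Total perimeter = 8.300

loops=1 perimeter=8.300


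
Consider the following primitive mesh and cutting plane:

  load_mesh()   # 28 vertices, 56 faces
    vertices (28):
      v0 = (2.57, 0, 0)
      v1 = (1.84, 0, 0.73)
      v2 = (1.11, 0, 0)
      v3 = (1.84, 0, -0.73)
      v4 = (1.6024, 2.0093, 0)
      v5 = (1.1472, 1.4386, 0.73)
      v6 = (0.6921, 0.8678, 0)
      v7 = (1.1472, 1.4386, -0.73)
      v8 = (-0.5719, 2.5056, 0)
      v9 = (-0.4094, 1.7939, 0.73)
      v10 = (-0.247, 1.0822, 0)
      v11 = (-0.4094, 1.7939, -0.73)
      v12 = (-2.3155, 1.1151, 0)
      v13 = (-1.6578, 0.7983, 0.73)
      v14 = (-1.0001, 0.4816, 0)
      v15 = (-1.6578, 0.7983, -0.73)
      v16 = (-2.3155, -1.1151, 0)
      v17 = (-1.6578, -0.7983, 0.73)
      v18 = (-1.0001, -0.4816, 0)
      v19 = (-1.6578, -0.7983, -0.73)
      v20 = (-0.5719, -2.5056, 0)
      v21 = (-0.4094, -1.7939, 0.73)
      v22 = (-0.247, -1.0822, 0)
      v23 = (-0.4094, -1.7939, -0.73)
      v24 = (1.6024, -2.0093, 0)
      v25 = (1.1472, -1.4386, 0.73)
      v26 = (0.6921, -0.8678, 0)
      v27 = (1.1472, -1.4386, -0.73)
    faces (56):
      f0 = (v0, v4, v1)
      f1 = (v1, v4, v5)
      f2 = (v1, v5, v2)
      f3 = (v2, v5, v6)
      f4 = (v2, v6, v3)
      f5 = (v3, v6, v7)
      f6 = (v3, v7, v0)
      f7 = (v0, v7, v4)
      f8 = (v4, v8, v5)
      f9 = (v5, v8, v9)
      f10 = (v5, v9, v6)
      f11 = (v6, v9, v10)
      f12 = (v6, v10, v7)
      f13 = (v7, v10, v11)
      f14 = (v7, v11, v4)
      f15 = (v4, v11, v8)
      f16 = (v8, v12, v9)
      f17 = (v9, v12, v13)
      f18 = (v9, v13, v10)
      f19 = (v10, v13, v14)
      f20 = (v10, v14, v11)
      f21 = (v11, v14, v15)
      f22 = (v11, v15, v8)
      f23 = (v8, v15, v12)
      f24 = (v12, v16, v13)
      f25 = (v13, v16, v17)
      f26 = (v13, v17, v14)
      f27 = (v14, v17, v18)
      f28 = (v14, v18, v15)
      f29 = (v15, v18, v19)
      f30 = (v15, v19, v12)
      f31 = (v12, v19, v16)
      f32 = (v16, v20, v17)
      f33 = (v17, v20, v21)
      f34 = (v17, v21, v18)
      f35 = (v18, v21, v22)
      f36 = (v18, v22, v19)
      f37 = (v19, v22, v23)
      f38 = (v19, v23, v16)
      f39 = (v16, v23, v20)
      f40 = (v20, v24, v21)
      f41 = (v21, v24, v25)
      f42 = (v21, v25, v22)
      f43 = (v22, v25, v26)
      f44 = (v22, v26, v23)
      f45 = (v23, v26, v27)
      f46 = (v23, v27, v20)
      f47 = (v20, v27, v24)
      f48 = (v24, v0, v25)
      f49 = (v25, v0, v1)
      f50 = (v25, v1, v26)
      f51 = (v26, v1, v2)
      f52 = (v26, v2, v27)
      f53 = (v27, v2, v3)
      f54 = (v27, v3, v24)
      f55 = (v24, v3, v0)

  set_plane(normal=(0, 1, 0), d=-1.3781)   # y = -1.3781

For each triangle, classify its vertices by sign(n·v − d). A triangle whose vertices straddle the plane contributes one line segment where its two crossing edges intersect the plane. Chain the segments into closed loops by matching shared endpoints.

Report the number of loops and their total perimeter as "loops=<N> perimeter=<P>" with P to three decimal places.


Straddling triangles (18 of 56):
  (v16,v20,v17) [+-+] → (-1.98571, -1.3781, 0)–(-1.28903, -1.3781, 0.482092)  len=0.8472
  (v17,v20,v21) [+--] → (-1.28903, -1.3781, 0.482092)–(-0.930779, -1.3781, 0.73)  len=0.4357
  (v17,v21,v18) [+-+] → (-0.930779, -1.3781, 0.73)–(-0.596562, -1.3781, 0.498701)  len=0.4064
  (v18,v21,v22) [+-+] → (-0.596562, -1.3781, 0.498701)–(-0.31452, -1.3781, 0.303509)  len=0.3430
  (v19,v22,v23) [++-] → (-0.31452, -1.3781, -0.303509)–(-0.930779, -1.3781, -0.73)  len=0.7494
  (v19,v23,v16) [+-+] → (-0.930779, -1.3781, -0.73)–(-1.57698, -1.3781, -0.282837)  len=0.7858
  (v16,v23,v20) [+--] → (-1.57698, -1.3781, -0.282837)–(-1.98571, -1.3781, 0)  len=0.4970
  (v21,v25,v22) [--+] → (0.91053, -1.3781, 0.60608)–(-0.31452, -1.3781, 0.303509)  len=1.2619
  (v22,v25,v26) [+-+] → (0.91053, -1.3781, 0.60608)–(1.09896, -1.3781, 0.652626)  len=0.1941
  (v22,v26,v23) [++-] → (0.085151, -1.3781, -0.402245)–(-0.31452, -1.3781, -0.303509)  len=0.4117
  (v23,v26,v27) [-+-] → (0.085151, -1.3781, -0.402245)–(1.09896, -1.3781, -0.652626)  len=1.0443
  (v24,v0,v25) [-+-] → (1.90636, -1.3781, 0)–(1.20704, -1.3781, 0.6993)  len=0.9890
  (v25,v0,v1) [-++] → (1.20704, -1.3781, 0.6993)–(1.17634, -1.3781, 0.73)  len=0.0434
  (v25,v1,v26) [-++] → (1.17634, -1.3781, 0.73)–(1.09896, -1.3781, 0.652626)  len=0.1094
  (v26,v2,v27) [++-] → (1.14564, -1.3781, -0.6993)–(1.09896, -1.3781, -0.652626)  len=0.0660
  (v27,v2,v3) [-++] → (1.14564, -1.3781, -0.6993)–(1.17634, -1.3781, -0.73)  len=0.0434
  (v27,v3,v24) [-+-] → (1.17634, -1.3781, -0.73)–(1.67704, -1.3781, -0.229322)  len=0.7081
  (v24,v3,v0) [-++] → (1.67704, -1.3781, -0.229322)–(1.90636, -1.3781, 0)  len=0.3243

Chained into 1 loop(s):
  loop 1: 18 segments, perimeter = 9.2602
Total perimeter = 9.260

loops=1 perimeter=9.260


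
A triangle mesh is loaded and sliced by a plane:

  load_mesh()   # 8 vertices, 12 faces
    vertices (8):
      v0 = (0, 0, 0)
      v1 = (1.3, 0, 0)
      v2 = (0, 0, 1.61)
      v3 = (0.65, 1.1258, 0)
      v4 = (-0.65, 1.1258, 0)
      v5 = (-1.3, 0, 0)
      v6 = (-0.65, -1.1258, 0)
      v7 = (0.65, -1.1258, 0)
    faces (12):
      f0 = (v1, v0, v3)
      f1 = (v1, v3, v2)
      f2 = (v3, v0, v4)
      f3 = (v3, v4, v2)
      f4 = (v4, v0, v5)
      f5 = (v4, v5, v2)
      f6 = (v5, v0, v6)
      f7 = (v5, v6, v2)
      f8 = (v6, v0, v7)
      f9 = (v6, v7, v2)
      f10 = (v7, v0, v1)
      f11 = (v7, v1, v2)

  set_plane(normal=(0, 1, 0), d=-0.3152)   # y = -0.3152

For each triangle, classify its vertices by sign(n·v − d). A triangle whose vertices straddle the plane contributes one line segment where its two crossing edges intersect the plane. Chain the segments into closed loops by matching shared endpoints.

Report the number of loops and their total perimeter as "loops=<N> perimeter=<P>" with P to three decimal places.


Straddling triangles (6 of 12):
  (v5,v0,v6) [++-] → (-0.181986, -0.3152, 0)–(-1.11801, -0.3152, 0)  len=0.9360
  (v5,v6,v2) [+-+] → (-1.11801, -0.3152, 0)–(-0.181986, -0.3152, 1.15923)  len=1.4900
  (v6,v0,v7) [-+-] → (-0.181986, -0.3152, 0)–(0.181986, -0.3152, 0)  len=0.3640
  (v6,v7,v2) [--+] → (0.181986, -0.3152, 1.15923)–(-0.181986, -0.3152, 1.15923)  len=0.3640
  (v7,v0,v1) [-++] → (0.181986, -0.3152, 0)–(1.11801, -0.3152, 0)  len=0.9360
  (v7,v1,v2) [-++] → (1.11801, -0.3152, 0)–(0.181986, -0.3152, 1.15923)  len=1.4900

Chained into 1 loop(s):
  loop 1: 6 segments, perimeter = 5.5799
Total perimeter = 5.580

loops=1 perimeter=5.580


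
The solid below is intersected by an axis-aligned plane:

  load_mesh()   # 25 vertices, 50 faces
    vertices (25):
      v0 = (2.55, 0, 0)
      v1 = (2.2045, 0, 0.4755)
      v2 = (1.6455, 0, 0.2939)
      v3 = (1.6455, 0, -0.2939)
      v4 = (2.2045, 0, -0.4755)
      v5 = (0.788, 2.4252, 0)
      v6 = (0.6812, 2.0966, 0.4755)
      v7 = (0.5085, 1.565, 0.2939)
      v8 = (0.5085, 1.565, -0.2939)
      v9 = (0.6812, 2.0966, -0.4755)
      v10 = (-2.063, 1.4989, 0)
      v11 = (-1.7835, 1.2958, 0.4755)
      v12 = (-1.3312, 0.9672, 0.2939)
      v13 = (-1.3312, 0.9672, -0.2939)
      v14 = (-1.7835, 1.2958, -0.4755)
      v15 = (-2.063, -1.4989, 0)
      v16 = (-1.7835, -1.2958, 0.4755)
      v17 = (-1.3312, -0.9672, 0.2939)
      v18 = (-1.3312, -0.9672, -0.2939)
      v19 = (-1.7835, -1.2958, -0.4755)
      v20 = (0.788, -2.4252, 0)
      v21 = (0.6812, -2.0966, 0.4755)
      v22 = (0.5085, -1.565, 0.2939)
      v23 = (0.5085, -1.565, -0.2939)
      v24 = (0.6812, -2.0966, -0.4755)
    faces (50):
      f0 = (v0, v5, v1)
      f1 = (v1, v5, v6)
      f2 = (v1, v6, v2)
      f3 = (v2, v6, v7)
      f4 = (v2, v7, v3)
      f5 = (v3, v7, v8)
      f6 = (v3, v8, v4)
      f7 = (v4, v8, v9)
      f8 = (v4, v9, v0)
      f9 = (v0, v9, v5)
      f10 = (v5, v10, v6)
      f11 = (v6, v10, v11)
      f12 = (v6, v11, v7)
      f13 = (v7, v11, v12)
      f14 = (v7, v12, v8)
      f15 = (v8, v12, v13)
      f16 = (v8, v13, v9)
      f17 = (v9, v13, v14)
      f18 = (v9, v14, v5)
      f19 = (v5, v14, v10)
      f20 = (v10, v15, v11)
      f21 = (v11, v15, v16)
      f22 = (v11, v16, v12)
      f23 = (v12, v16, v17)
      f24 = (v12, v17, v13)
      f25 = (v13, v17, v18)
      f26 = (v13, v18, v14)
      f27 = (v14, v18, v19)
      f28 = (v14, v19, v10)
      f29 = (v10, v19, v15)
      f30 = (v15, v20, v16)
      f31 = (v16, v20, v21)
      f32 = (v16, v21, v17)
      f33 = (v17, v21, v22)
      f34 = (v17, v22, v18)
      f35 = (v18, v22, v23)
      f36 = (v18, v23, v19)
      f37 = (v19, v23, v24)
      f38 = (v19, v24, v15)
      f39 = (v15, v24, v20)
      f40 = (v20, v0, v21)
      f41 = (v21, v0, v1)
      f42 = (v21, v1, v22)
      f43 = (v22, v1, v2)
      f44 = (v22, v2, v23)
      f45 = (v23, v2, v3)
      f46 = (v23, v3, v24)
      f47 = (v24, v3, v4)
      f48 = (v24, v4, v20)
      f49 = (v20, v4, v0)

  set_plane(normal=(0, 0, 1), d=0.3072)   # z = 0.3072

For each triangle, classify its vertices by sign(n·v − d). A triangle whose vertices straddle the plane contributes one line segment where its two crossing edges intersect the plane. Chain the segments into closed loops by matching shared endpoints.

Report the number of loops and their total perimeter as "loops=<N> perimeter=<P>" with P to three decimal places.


Straddling triangles (20 of 50):
  (v0,v5,v1) [--+] → (1.70314, 0.858383, 0.3072)–(2.32679, 0, 0.3072)  len=1.0610
  (v1,v5,v6) [+-+] → (1.70314, 0.858383, 0.3072)–(0.719001, 2.21291, 0.3072)  len=1.6743
  (v1,v6,v2) [++-] → (1.57488, 0.153551, 0.3072)–(1.68644, 0, 0.3072)  len=0.1898
  (v2,v6,v7) [-+-] → (1.57488, 0.153551, 0.3072)–(0.521148, 1.60393, 0.3072)  len=1.7928
  (v5,v10,v6) [--+] → (-0.290091, 1.88505, 0.3072)–(0.719001, 2.21291, 0.3072)  len=1.0610
  (v6,v10,v11) [+-+] → (-0.290091, 1.88505, 0.3072)–(-1.88243, 1.36769, 0.3072)  len=1.6743
  (v6,v11,v7) [++-] → (0.340639, 1.54528, 0.3072)–(0.521148, 1.60393, 0.3072)  len=0.1898
  (v7,v11,v12) [-+-] → (0.340639, 1.54528, 0.3072)–(-1.36433, 0.991266, 0.3072)  len=1.7927
  (v10,v15,v11) [--+] → (-1.88243, 0.306635, 0.3072)–(-1.88243, 1.36769, 0.3072)  len=1.0611
  (v11,v15,v16) [+-+] → (-1.88243, 0.306635, 0.3072)–(-1.88243, -1.36769, 0.3072)  len=1.6743
  (v11,v16,v12) [++-] → (-1.36433, 0.801463, 0.3072)–(-1.36433, 0.991266, 0.3072)  len=0.1898
  (v12,v16,v17) [-+-] → (-1.36433, 0.801463, 0.3072)–(-1.36433, -0.991266, 0.3072)  len=1.7927
  (v15,v20,v16) [--+] → (-0.873335, -1.69554, 0.3072)–(-1.88243, -1.36769, 0.3072)  len=1.0610
  (v16,v20,v21) [+-+] → (-0.873335, -1.69554, 0.3072)–(0.719001, -2.21291, 0.3072)  len=1.6743
  (v16,v21,v17) [++-] → (-1.18382, -1.04991, 0.3072)–(-1.36433, -0.991266, 0.3072)  len=0.1898
  (v17,v21,v22) [-+-] → (-1.18382, -1.04991, 0.3072)–(0.521148, -1.60393, 0.3072)  len=1.7927
  (v20,v0,v21) [--+] → (1.34265, -1.35452, 0.3072)–(0.719001, -2.21291, 0.3072)  len=1.0610
  (v21,v0,v1) [+-+] → (1.34265, -1.35452, 0.3072)–(2.32679, 0, 0.3072)  len=1.6743
  (v21,v1,v22) [++-] → (0.632711, -1.45038, 0.3072)–(0.521148, -1.60393, 0.3072)  len=0.1898
  (v22,v1,v2) [-+-] → (0.632711, -1.45038, 0.3072)–(1.68644, 0, 0.3072)  len=1.7928

Chained into 2 loop(s):
  loop 1: 10 segments, perimeter = 13.6766
  loop 2: 10 segments, perimeter = 9.9127
Total perimeter = 23.589

loops=2 perimeter=23.589


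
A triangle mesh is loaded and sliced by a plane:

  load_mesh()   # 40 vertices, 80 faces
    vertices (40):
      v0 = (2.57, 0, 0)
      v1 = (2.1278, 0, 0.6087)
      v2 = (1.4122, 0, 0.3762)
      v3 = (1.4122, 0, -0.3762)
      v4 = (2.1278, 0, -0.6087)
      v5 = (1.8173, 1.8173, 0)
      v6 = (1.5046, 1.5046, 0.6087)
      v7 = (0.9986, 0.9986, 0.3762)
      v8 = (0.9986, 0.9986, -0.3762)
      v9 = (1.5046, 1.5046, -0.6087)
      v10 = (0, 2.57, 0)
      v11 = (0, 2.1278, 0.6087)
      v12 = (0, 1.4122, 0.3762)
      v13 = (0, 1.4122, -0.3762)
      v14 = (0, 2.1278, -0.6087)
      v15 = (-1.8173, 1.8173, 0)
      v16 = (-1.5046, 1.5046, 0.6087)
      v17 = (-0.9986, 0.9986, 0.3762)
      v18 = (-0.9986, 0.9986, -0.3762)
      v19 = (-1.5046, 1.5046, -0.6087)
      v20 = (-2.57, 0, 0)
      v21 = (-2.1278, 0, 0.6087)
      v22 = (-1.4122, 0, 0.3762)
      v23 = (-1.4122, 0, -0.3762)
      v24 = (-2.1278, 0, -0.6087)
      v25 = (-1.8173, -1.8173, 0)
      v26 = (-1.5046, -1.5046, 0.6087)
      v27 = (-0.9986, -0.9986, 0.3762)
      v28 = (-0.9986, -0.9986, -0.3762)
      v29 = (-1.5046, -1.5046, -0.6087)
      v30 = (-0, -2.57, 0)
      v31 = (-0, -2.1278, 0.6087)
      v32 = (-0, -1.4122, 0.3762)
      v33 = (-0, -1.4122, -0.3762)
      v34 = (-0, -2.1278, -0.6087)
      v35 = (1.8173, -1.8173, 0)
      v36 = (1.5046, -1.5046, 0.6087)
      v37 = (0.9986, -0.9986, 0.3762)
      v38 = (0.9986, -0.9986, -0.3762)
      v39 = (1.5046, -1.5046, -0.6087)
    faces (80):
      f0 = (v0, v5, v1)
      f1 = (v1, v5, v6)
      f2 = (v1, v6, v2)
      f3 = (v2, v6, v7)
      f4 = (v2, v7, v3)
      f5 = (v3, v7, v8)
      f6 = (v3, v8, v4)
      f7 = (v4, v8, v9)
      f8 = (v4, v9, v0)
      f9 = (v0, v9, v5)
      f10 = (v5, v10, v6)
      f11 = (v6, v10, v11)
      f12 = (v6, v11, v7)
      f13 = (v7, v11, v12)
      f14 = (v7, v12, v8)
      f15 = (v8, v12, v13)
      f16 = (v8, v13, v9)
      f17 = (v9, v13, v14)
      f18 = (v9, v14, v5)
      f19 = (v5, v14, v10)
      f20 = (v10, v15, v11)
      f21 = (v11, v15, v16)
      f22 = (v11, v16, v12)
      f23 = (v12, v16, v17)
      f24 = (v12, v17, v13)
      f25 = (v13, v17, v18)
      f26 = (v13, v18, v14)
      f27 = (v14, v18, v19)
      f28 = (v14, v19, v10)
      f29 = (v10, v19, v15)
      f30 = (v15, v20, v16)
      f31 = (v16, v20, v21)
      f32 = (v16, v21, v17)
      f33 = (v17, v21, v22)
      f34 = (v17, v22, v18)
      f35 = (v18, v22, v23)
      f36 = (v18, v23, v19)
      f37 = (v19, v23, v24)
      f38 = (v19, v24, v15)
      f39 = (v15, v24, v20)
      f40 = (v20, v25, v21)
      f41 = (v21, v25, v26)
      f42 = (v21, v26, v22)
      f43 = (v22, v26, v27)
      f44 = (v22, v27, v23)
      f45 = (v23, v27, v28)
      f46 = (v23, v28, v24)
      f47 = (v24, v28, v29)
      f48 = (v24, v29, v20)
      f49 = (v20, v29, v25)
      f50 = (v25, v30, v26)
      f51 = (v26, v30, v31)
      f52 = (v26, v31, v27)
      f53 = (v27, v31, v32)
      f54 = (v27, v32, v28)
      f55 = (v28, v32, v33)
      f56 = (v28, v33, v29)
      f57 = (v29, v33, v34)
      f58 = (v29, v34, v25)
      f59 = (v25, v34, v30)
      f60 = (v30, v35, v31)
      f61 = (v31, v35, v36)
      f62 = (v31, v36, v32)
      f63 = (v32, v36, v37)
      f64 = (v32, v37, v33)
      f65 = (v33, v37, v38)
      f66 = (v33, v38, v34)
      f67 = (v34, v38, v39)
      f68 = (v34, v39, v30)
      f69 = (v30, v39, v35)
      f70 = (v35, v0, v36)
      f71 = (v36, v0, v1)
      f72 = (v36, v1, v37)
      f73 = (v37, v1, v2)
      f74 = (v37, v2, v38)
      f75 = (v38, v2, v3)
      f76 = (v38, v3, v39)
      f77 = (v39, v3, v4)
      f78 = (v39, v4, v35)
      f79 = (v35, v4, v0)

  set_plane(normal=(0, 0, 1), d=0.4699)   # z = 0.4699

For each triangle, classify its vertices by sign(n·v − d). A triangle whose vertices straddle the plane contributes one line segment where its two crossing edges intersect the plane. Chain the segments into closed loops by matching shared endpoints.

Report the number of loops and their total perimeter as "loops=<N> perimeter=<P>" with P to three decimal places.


Straddling triangles (32 of 80):
  (v0,v5,v1) [--+] → (2.057, 0.414393, 0.4699)–(2.22863, 0, 0.4699)  len=0.4485
  (v1,v5,v6) [+-+] → (2.057, 0.414393, 0.4699)–(1.5759, 1.5759, 0.4699)  len=1.2572
  (v1,v6,v2) [++-] → (1.44944, 0.60637, 0.4699)–(1.70059, 0, 0.4699)  len=0.6563
  (v2,v6,v7) [-+-] → (1.44944, 0.60637, 0.4699)–(1.20252, 1.20252, 0.4699)  len=0.6453
  (v5,v10,v6) [--+] → (1.16151, 1.74754, 0.4699)–(1.5759, 1.5759, 0.4699)  len=0.4485
  (v6,v10,v11) [+-+] → (1.16151, 1.74754, 0.4699)–(0, 2.22863, 0.4699)  len=1.2572
  (v6,v11,v7) [++-] → (0.596153, 1.45368, 0.4699)–(1.20252, 1.20252, 0.4699)  len=0.6563
  (v7,v11,v12) [-+-] → (0.596153, 1.45368, 0.4699)–(0, 1.70059, 0.4699)  len=0.6453
  (v10,v15,v11) [--+] → (-0.414393, 2.057, 0.4699)–(0, 2.22863, 0.4699)  len=0.4485
  (v11,v15,v16) [+-+] → (-0.414393, 2.057, 0.4699)–(-1.5759, 1.5759, 0.4699)  len=1.2572
  (v11,v16,v12) [++-] → (-0.60637, 1.44944, 0.4699)–(0, 1.70059, 0.4699)  len=0.6563
  (v12,v16,v17) [-+-] → (-0.60637, 1.44944, 0.4699)–(-1.20252, 1.20252, 0.4699)  len=0.6453
  (v15,v20,v16) [--+] → (-1.74754, 1.16151, 0.4699)–(-1.5759, 1.5759, 0.4699)  len=0.4485
  (v16,v20,v21) [+-+] → (-1.74754, 1.16151, 0.4699)–(-2.22863, 0, 0.4699)  len=1.2572
  (v16,v21,v17) [++-] → (-1.45368, 0.596153, 0.4699)–(-1.20252, 1.20252, 0.4699)  len=0.6563
  (v17,v21,v22) [-+-] → (-1.45368, 0.596153, 0.4699)–(-1.70059, 0, 0.4699)  len=0.6453
  (v20,v25,v21) [--+] → (-2.057, -0.414393, 0.4699)–(-2.22863, 0, 0.4699)  len=0.4485
  (v21,v25,v26) [+-+] → (-2.057, -0.414393, 0.4699)–(-1.5759, -1.5759, 0.4699)  len=1.2572
  (v21,v26,v22) [++-] → (-1.44944, -0.60637, 0.4699)–(-1.70059, 0, 0.4699)  len=0.6563
  (v22,v26,v27) [-+-] → (-1.44944, -0.60637, 0.4699)–(-1.20252, -1.20252, 0.4699)  len=0.6453
  (v25,v30,v26) [--+] → (-1.16151, -1.74754, 0.4699)–(-1.5759, -1.5759, 0.4699)  len=0.4485
  (v26,v30,v31) [+-+] → (-1.16151, -1.74754, 0.4699)–(0, -2.22863, 0.4699)  len=1.2572
  (v26,v31,v27) [++-] → (-0.596153, -1.45368, 0.4699)–(-1.20252, -1.20252, 0.4699)  len=0.6563
  (v27,v31,v32) [-+-] → (-0.596153, -1.45368, 0.4699)–(0, -1.70059, 0.4699)  len=0.6453
  (v30,v35,v31) [--+] → (0.414393, -2.057, 0.4699)–(0, -2.22863, 0.4699)  len=0.4485
  (v31,v35,v36) [+-+] → (0.414393, -2.057, 0.4699)–(1.5759, -1.5759, 0.4699)  len=1.2572
  (v31,v36,v32) [++-] → (0.60637, -1.44944, 0.4699)–(0, -1.70059, 0.4699)  len=0.6563
  (v32,v36,v37) [-+-] → (0.60637, -1.44944, 0.4699)–(1.20252, -1.20252, 0.4699)  len=0.6453
  (v35,v0,v36) [--+] → (1.74754, -1.16151, 0.4699)–(1.5759, -1.5759, 0.4699)  len=0.4485
  (v36,v0,v1) [+-+] → (1.74754, -1.16151, 0.4699)–(2.22863, 0, 0.4699)  len=1.2572
  (v36,v1,v37) [++-] → (1.45368, -0.596153, 0.4699)–(1.20252, -1.20252, 0.4699)  len=0.6563
  (v37,v1,v2) [-+-] → (1.45368, -0.596153, 0.4699)–(1.70059, 0, 0.4699)  len=0.6453

Chained into 2 loop(s):
  loop 1: 16 segments, perimeter = 13.6459
  loop 2: 16 segments, perimeter = 10.4127
Total perimeter = 24.059

loops=2 perimeter=24.059


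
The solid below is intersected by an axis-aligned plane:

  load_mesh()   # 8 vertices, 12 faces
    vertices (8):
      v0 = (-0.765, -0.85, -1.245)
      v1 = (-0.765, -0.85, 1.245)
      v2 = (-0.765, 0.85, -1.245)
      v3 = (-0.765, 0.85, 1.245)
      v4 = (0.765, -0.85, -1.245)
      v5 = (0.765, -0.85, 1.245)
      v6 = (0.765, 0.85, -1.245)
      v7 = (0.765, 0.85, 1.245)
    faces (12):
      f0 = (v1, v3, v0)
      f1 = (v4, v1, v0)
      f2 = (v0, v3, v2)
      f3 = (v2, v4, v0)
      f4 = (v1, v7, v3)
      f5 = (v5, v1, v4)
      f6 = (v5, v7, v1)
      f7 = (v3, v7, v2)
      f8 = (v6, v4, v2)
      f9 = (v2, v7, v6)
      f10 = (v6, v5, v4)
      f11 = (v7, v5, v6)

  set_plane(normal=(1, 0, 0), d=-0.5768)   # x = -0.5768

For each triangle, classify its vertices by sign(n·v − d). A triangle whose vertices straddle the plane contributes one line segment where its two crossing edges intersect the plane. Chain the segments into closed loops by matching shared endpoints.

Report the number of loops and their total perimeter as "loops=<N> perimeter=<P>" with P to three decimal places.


loops=1 perimeter=8.380

Straddling triangles (8 of 12):
  (v4,v1,v0) [+--] → (-0.5768, -0.85, 0.938714)–(-0.5768, -0.85, -1.245)  len=2.1837
  (v2,v4,v0) [-+-] → (-0.5768, 0.640889, -1.245)–(-0.5768, -0.85, -1.245)  len=1.4909
  (v1,v7,v3) [-+-] → (-0.5768, -0.640889, 1.245)–(-0.5768, 0.85, 1.245)  len=1.4909
  (v5,v1,v4) [+-+] → (-0.5768, -0.85, 1.245)–(-0.5768, -0.85, 0.938714)  len=0.3063
  (v5,v7,v1) [++-] → (-0.5768, -0.640889, 1.245)–(-0.5768, -0.85, 1.245)  len=0.2091
  (v3,v7,v2) [-+-] → (-0.5768, 0.85, 1.245)–(-0.5768, 0.85, -0.938714)  len=2.1837
  (v6,v4,v2) [++-] → (-0.5768, 0.640889, -1.245)–(-0.5768, 0.85, -1.245)  len=0.2091
  (v2,v7,v6) [-++] → (-0.5768, 0.85, -0.938714)–(-0.5768, 0.85, -1.245)  len=0.3063

Chained into 1 loop(s):
  loop 1: 8 segments, perimeter = 8.3800
Total perimeter = 8.380


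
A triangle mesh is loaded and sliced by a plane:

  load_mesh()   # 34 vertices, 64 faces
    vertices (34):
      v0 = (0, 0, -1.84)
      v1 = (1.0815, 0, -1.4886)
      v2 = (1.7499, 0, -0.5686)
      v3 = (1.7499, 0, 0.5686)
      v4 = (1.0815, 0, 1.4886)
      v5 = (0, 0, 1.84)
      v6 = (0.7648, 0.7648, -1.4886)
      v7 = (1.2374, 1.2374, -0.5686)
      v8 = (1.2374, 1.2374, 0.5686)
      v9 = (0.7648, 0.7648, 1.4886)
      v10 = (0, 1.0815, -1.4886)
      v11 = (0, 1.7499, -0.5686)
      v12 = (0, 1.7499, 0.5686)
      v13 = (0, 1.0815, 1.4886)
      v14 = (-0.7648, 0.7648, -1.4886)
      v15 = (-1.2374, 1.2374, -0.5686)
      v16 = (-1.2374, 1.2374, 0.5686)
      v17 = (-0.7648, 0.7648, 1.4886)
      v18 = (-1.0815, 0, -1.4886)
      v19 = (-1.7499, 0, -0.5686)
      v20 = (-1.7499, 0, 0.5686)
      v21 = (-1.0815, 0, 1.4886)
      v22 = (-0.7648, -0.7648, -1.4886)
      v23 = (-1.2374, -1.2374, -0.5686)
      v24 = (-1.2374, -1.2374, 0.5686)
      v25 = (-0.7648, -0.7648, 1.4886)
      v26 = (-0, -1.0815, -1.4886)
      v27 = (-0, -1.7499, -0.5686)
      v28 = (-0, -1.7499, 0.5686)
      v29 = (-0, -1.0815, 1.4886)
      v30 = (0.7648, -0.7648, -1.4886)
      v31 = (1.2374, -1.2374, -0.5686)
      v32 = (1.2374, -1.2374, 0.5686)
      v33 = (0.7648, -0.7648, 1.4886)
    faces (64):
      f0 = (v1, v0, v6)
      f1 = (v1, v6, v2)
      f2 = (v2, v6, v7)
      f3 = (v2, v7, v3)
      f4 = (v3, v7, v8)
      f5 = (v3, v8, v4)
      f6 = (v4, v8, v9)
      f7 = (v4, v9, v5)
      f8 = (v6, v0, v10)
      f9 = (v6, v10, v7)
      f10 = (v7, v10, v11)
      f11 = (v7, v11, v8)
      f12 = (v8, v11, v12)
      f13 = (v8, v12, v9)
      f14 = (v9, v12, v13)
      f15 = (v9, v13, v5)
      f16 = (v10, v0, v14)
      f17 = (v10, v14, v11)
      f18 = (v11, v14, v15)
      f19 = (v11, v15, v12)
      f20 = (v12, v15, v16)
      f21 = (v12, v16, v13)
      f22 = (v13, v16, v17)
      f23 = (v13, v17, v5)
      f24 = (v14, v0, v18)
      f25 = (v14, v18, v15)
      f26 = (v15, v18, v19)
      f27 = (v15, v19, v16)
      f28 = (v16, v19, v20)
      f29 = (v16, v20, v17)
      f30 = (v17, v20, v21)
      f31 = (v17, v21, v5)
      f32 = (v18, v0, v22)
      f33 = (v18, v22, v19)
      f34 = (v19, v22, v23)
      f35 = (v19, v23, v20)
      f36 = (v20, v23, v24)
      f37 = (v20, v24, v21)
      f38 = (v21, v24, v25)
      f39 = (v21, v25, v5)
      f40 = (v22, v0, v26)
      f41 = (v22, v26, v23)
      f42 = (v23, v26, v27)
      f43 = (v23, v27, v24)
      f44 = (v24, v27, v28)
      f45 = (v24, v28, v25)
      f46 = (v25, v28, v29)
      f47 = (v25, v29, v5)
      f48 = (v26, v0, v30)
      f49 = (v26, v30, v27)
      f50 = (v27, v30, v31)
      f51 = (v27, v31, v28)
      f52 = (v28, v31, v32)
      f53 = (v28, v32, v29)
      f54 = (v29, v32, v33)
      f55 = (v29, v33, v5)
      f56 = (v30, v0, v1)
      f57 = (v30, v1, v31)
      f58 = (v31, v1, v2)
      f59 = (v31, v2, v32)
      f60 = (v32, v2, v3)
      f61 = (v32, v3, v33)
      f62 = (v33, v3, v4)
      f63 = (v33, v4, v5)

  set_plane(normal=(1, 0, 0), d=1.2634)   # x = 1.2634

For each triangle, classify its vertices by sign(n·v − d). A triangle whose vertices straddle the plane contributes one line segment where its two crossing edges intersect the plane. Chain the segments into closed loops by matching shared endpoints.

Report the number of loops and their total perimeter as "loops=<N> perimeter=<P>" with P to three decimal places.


Straddling triangles (10 of 64):
  (v1,v6,v2) [--+] → (1.2634, 0.377703, -1.02295)–(1.2634, 0, -1.23823)  len=0.4347
  (v2,v6,v7) [+--] → (1.2634, 0.377703, -1.02295)–(1.2634, 1.17462, -0.5686)  len=0.9173
  (v2,v7,v3) [+-+] → (1.2634, 1.17462, -0.5686)–(1.2634, 1.17462, -0.510908)  len=0.0577
  (v3,v7,v8) [+--] → (1.2634, 1.17462, -0.510908)–(1.2634, 1.17462, 0.5686)  len=1.0795
  (v3,v8,v4) [+--] → (1.2634, 1.17462, 0.5686)–(1.2634, 0, 1.23823)  len=1.3521
  (v31,v1,v2) [--+] → (1.2634, 0, -1.23823)–(1.2634, -1.17462, -0.5686)  len=1.3521
  (v31,v2,v32) [-+-] → (1.2634, -1.17462, -0.5686)–(1.2634, -1.17462, 0.510908)  len=1.0795
  (v32,v2,v3) [-++] → (1.2634, -1.17462, 0.510908)–(1.2634, -1.17462, 0.5686)  len=0.0577
  (v32,v3,v33) [-+-] → (1.2634, -1.17462, 0.5686)–(1.2634, -0.377703, 1.02295)  len=0.9173
  (v33,v3,v4) [-+-] → (1.2634, -0.377703, 1.02295)–(1.2634, 0, 1.23823)  len=0.4347

Chained into 1 loop(s):
  loop 1: 10 segments, perimeter = 7.6828
Total perimeter = 7.683

loops=1 perimeter=7.683


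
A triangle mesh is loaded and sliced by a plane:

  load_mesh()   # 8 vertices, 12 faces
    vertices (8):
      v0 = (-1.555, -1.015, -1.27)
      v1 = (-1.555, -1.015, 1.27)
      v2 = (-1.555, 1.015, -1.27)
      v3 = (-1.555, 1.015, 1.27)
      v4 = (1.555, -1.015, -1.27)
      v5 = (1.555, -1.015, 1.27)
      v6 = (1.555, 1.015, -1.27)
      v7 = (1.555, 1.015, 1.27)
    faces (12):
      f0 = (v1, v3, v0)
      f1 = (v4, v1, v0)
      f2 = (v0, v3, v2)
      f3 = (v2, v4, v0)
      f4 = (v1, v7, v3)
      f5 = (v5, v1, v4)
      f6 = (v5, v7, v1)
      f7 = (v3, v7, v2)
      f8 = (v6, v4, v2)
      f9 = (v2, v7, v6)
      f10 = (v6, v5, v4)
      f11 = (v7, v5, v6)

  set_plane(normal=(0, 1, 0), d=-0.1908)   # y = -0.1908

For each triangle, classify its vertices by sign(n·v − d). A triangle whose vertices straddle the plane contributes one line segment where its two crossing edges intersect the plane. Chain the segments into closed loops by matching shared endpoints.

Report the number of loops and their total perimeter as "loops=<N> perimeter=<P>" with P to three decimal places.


Straddling triangles (8 of 12):
  (v1,v3,v0) [-+-] → (-1.555, -0.1908, 1.27)–(-1.555, -0.1908, -0.238735)  len=1.5087
  (v0,v3,v2) [-++] → (-1.555, -0.1908, -0.238735)–(-1.555, -0.1908, -1.27)  len=1.0313
  (v2,v4,v0) [+--] → (0.292309, -0.1908, -1.27)–(-1.555, -0.1908, -1.27)  len=1.8473
  (v1,v7,v3) [-++] → (-0.292309, -0.1908, 1.27)–(-1.555, -0.1908, 1.27)  len=1.2627
  (v5,v7,v1) [-+-] → (1.555, -0.1908, 1.27)–(-0.292309, -0.1908, 1.27)  len=1.8473
  (v6,v4,v2) [+-+] → (1.555, -0.1908, -1.27)–(0.292309, -0.1908, -1.27)  len=1.2627
  (v6,v5,v4) [+--] → (1.555, -0.1908, 0.238735)–(1.555, -0.1908, -1.27)  len=1.5087
  (v7,v5,v6) [+-+] → (1.555, -0.1908, 1.27)–(1.555, -0.1908, 0.238735)  len=1.0313

Chained into 1 loop(s):
  loop 1: 8 segments, perimeter = 11.3000
Total perimeter = 11.300

loops=1 perimeter=11.300


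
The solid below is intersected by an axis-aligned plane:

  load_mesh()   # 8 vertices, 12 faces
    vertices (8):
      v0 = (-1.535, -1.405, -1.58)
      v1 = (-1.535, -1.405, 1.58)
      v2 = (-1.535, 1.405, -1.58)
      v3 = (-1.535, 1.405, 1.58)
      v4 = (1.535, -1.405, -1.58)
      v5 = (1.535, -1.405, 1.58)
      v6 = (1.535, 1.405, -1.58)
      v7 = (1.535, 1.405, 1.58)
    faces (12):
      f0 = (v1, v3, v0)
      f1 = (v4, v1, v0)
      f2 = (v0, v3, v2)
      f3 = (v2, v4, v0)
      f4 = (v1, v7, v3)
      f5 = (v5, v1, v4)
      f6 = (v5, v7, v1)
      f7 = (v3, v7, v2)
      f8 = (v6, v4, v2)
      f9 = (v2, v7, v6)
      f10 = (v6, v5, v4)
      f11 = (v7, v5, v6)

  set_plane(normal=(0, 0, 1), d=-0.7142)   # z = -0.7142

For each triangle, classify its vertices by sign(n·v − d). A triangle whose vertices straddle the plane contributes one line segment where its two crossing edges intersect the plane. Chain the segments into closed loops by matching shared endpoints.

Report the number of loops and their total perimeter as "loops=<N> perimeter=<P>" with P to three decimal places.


Straddling triangles (8 of 12):
  (v1,v3,v0) [++-] → (-1.535, -0.635096, -0.7142)–(-1.535, -1.405, -0.7142)  len=0.7699
  (v4,v1,v0) [-+-] → (0.693859, -1.405, -0.7142)–(-1.535, -1.405, -0.7142)  len=2.2289
  (v0,v3,v2) [-+-] → (-1.535, -0.635096, -0.7142)–(-1.535, 1.405, -0.7142)  len=2.0401
  (v5,v1,v4) [++-] → (0.693859, -1.405, -0.7142)–(1.535, -1.405, -0.7142)  len=0.8411
  (v3,v7,v2) [++-] → (-0.693859, 1.405, -0.7142)–(-1.535, 1.405, -0.7142)  len=0.8411
  (v2,v7,v6) [-+-] → (-0.693859, 1.405, -0.7142)–(1.535, 1.405, -0.7142)  len=2.2289
  (v6,v5,v4) [-+-] → (1.535, 0.635096, -0.7142)–(1.535, -1.405, -0.7142)  len=2.0401
  (v7,v5,v6) [++-] → (1.535, 0.635096, -0.7142)–(1.535, 1.405, -0.7142)  len=0.7699

Chained into 1 loop(s):
  loop 1: 8 segments, perimeter = 11.7600
Total perimeter = 11.760

loops=1 perimeter=11.760


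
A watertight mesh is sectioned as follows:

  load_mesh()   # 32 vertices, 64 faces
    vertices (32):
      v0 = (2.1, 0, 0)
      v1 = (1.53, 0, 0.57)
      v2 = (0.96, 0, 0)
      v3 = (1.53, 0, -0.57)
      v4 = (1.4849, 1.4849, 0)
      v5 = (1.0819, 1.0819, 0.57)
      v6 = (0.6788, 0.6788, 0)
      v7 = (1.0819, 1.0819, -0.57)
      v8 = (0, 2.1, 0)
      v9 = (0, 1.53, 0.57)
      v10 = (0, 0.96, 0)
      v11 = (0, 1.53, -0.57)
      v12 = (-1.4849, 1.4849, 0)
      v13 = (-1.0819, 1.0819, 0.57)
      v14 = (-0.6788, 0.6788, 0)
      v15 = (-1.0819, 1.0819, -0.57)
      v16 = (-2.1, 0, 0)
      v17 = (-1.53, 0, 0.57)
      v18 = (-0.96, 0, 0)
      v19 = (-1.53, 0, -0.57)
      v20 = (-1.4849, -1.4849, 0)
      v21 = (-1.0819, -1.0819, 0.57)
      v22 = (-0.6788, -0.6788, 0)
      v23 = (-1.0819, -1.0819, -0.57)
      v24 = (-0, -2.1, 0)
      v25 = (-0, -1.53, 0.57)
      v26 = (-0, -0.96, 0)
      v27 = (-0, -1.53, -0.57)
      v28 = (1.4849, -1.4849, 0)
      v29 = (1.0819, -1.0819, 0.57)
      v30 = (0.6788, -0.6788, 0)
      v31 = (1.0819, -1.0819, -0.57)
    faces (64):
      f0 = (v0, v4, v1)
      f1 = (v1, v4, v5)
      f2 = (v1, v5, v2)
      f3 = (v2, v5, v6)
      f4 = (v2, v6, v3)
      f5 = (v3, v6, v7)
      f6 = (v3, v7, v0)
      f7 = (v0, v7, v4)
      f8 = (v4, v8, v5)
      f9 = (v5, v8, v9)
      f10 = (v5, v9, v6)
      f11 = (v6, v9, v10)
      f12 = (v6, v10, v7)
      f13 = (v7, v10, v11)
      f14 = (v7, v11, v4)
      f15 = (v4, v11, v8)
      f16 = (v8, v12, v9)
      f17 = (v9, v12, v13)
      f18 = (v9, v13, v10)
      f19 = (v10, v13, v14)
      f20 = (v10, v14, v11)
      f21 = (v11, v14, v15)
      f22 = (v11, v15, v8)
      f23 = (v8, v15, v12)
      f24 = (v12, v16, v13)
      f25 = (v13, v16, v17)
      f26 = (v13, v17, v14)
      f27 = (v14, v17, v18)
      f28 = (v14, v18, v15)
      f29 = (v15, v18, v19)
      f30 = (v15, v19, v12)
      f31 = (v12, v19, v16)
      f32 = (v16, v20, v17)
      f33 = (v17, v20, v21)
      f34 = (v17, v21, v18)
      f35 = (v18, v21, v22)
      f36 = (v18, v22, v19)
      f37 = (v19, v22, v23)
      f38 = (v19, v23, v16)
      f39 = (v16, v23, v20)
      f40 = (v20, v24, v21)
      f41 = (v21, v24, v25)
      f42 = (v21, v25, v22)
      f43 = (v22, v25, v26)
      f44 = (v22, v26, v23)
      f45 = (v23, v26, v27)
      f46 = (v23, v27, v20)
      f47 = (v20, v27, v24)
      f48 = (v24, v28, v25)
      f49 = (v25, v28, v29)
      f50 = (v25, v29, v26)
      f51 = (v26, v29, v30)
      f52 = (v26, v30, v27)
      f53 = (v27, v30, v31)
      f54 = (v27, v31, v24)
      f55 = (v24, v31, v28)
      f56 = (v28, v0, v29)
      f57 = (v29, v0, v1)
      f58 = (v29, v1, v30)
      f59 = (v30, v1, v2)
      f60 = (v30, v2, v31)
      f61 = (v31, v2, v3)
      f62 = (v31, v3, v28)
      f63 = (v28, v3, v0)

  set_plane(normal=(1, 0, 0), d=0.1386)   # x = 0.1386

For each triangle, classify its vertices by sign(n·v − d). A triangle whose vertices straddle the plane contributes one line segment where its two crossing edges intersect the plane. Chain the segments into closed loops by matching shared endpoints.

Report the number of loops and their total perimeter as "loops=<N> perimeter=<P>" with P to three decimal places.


Straddling triangles (16 of 64):
  (v4,v8,v5) [+-+] → (0.1386, 2.04259, 0)–(0.1386, 1.96957, 0.0730215)  len=0.1033
  (v5,v8,v9) [+--] → (0.1386, 1.96957, 0.0730215)–(0.1386, 1.47259, 0.57)  len=0.7028
  (v5,v9,v6) [+-+] → (0.1386, 1.47259, 0.57)–(0.1386, 1.3562, 0.453615)  len=0.1646
  (v6,v9,v10) [+--] → (0.1386, 1.3562, 0.453615)–(0.1386, 0.902584, 0)  len=0.6415
  (v6,v10,v7) [+-+] → (0.1386, 0.902584, 0)–(0.1386, 0.975616, -0.0730215)  len=0.1033
  (v7,v10,v11) [+--] → (0.1386, 0.975616, -0.0730215)–(0.1386, 1.47259, -0.57)  len=0.7028
  (v7,v11,v4) [+-+] → (0.1386, 1.47259, -0.57)–(0.1386, 1.52579, -0.516796)  len=0.0752
  (v4,v11,v8) [+--] → (0.1386, 1.52579, -0.516796)–(0.1386, 2.04259, 0)  len=0.7309
  (v24,v28,v25) [-+-] → (0.1386, -2.04259, 0)–(0.1386, -1.52579, 0.516796)  len=0.7309
  (v25,v28,v29) [-++] → (0.1386, -1.52579, 0.516796)–(0.1386, -1.47259, 0.57)  len=0.0752
  (v25,v29,v26) [-+-] → (0.1386, -1.47259, 0.57)–(0.1386, -0.975616, 0.0730215)  len=0.7028
  (v26,v29,v30) [-++] → (0.1386, -0.975616, 0.0730215)–(0.1386, -0.902584, 0)  len=0.1033
  (v26,v30,v27) [-+-] → (0.1386, -0.902584, 0)–(0.1386, -1.3562, -0.453615)  len=0.6415
  (v27,v30,v31) [-++] → (0.1386, -1.3562, -0.453615)–(0.1386, -1.47259, -0.57)  len=0.1646
  (v27,v31,v24) [-+-] → (0.1386, -1.47259, -0.57)–(0.1386, -1.96957, -0.0730215)  len=0.7028
  (v24,v31,v28) [-++] → (0.1386, -1.96957, -0.0730215)–(0.1386, -2.04259, 0)  len=0.1033

Chained into 2 loop(s):
  loop 1: 8 segments, perimeter = 3.2244
  loop 2: 8 segments, perimeter = 3.2244
Total perimeter = 6.449

loops=2 perimeter=6.449


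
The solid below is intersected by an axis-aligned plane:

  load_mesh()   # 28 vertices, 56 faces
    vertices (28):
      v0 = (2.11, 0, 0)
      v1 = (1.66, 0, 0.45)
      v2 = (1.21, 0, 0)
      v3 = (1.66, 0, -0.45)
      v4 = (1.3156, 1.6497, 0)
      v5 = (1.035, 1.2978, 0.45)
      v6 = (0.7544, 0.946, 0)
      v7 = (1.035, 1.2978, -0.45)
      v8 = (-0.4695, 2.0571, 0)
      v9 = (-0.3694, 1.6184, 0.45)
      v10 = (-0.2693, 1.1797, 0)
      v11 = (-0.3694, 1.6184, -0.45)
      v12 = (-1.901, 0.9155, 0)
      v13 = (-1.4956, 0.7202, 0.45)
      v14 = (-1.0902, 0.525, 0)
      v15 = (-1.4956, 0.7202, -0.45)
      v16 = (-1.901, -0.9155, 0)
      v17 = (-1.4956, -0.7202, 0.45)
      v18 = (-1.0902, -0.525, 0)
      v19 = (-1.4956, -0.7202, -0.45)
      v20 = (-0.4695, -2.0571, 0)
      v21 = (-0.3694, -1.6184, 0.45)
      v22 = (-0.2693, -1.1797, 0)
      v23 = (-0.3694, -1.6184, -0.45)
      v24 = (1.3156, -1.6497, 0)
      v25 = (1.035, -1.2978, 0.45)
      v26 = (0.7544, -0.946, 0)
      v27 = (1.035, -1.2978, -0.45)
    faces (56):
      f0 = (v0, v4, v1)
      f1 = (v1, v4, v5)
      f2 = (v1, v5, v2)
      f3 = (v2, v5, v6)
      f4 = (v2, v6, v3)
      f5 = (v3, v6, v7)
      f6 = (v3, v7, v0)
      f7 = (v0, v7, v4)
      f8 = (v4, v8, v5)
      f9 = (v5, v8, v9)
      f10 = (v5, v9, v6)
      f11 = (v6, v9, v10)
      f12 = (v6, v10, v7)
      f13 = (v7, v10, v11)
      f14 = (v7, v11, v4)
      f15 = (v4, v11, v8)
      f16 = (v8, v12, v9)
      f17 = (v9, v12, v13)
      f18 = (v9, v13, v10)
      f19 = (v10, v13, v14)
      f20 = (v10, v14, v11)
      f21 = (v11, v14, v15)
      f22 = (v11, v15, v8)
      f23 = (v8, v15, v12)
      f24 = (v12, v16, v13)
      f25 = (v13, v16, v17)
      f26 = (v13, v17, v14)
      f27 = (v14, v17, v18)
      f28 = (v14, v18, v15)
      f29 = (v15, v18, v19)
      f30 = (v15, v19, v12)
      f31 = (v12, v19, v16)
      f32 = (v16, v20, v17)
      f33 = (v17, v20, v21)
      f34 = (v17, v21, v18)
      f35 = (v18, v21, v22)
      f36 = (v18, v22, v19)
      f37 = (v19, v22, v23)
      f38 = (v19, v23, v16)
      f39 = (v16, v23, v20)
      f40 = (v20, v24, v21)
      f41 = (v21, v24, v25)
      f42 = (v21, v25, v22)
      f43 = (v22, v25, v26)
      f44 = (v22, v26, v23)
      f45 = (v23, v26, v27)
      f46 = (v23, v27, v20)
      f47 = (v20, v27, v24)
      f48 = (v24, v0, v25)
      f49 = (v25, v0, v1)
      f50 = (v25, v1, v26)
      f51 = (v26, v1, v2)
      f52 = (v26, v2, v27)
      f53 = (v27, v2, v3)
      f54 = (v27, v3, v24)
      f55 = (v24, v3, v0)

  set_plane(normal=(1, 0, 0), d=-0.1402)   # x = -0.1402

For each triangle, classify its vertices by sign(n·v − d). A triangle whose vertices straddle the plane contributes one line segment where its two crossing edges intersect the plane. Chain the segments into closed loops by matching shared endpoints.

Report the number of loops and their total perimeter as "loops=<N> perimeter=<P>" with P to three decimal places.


loops=2 perimeter=4.902

Straddling triangles (16 of 56):
  (v4,v8,v5) [+-+] → (-0.1402, 1.98195, 0)–(-0.1402, 1.89091, 0.0984945)  len=0.1341
  (v5,v8,v9) [+--] → (-0.1402, 1.89091, 0.0984945)–(-0.1402, 1.56608, 0.45)  len=0.4786
  (v5,v9,v6) [+-+] → (-0.1402, 1.56608, 0.45)–(-0.1402, 1.48126, 0.358222)  len=0.1250
  (v6,v9,v10) [+--] → (-0.1402, 1.48126, 0.358222)–(-0.1402, 1.15023, 0)  len=0.4878
  (v6,v10,v7) [+-+] → (-0.1402, 1.15023, 0)–(-0.1402, 1.19139, -0.0445411)  len=0.0606
  (v7,v10,v11) [+--] → (-0.1402, 1.19139, -0.0445411)–(-0.1402, 1.56608, -0.45)  len=0.5521
  (v7,v11,v4) [+-+] → (-0.1402, 1.56608, -0.45)–(-0.1402, 1.62266, -0.388789)  len=0.0834
  (v4,v11,v8) [+--] → (-0.1402, 1.62266, -0.388789)–(-0.1402, 1.98195, 0)  len=0.5294
  (v20,v24,v21) [-+-] → (-0.1402, -1.98195, 0)–(-0.1402, -1.62266, 0.388789)  len=0.5294
  (v21,v24,v25) [-++] → (-0.1402, -1.62266, 0.388789)–(-0.1402, -1.56608, 0.45)  len=0.0834
  (v21,v25,v22) [-+-] → (-0.1402, -1.56608, 0.45)–(-0.1402, -1.19139, 0.0445411)  len=0.5521
  (v22,v25,v26) [-++] → (-0.1402, -1.19139, 0.0445411)–(-0.1402, -1.15023, 0)  len=0.0606
  (v22,v26,v23) [-+-] → (-0.1402, -1.15023, 0)–(-0.1402, -1.48126, -0.358222)  len=0.4878
  (v23,v26,v27) [-++] → (-0.1402, -1.48126, -0.358222)–(-0.1402, -1.56608, -0.45)  len=0.1250
  (v23,v27,v20) [-+-] → (-0.1402, -1.56608, -0.45)–(-0.1402, -1.89091, -0.0984945)  len=0.4786
  (v20,v27,v24) [-++] → (-0.1402, -1.89091, -0.0984945)–(-0.1402, -1.98195, 0)  len=0.1341

Chained into 2 loop(s):
  loop 1: 8 segments, perimeter = 2.4509
  loop 2: 8 segments, perimeter = 2.4509
Total perimeter = 4.902
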